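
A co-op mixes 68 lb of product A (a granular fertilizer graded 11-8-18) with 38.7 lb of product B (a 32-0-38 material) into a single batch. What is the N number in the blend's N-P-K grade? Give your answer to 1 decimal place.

Total mass = 68 + 38.7 = 106.7 lb.
N mass = 11%×68 + 32%×38.7 = 19.864 lb.
% N = 19.864 / 106.7 = 18.6167%.

18.6% N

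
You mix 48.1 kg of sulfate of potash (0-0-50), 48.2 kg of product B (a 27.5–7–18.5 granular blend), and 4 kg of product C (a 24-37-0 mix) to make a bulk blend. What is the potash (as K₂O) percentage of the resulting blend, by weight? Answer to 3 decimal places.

Total mass = 48.1 + 48.2 + 4 = 100.3 kg.
K₂O mass = 50%×48.1 + 18.5%×48.2 + 0%×4 = 32.967 kg.
% K₂O = 32.967 / 100.3 = 32.8684%.

32.868% K₂O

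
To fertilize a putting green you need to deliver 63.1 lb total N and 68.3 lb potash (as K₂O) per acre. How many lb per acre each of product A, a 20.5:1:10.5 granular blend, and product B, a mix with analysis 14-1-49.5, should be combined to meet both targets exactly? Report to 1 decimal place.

249.8 lb product A, 85.0 lb product B

With a, b = lb per acre of product A and product B:
N: 0.205·a + 0.14·b = 63.1
K₂O: 0.105·a + 0.495·b = 68.3
Eliminate a: (row1) − 0.205/0.105·(row2) → -0.826429·b = -70.2476, so b = 85.0014.
Back-substitute: a = (63.1 − 0.14·85.0014) / 0.205 = 249.755.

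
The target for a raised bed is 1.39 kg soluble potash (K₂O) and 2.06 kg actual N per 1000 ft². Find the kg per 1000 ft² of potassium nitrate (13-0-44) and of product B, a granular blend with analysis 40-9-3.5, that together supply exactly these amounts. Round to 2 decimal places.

2.82 kg potassium nitrate, 4.23 kg product B

Let a = kg of potassium nitrate, b = kg of product B (per 1000 ft²).
K₂O: 0.44·a + 0.035·b = 1.39
N: 0.13·a + 0.4·b = 2.06
Eliminate a: (row1) − 0.44/0.13·(row2) → -1.31885·b = -5.58231, so b = 4.23272.
Back-substitute: a = (1.39 − 0.035·4.23272) / 0.44 = 2.8224.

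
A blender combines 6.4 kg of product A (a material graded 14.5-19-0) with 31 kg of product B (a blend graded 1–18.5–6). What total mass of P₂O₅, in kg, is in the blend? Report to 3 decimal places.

6.951 kg P₂O₅

P₂O₅ mass = 19%×6.4 + 18.5%×31 = 6.951 kg.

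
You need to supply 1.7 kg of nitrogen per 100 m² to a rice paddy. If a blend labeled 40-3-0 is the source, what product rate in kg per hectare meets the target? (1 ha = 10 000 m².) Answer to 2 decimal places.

Product per 100 m² = 1.7 / 40% = 4.25 kg.
Convert to per hectare: 4.25 × 100 = 425 kg.

425.00 kg of product per hectare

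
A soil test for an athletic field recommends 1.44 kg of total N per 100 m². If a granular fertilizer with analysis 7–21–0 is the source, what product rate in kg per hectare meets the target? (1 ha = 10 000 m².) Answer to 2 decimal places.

2057.14 kg of product per hectare

Product per 100 m² = 1.44 / 7% = 20.5714 kg.
Convert to per hectare: 20.5714 × 100 = 2057.143 kg.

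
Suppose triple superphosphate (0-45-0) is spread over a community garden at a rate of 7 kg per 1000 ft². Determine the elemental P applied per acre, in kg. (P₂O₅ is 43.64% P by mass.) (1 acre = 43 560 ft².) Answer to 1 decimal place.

P₂O₅ per 1000 ft² = 7 × 45% = 3.15 kg.
Elemental P = 3.15 × 0.4364 = 1.37466 kg per 1000 ft².
Convert to per acre: 1.37466 × 43.56 = 59.8802 kg.

59.9 kg P per acre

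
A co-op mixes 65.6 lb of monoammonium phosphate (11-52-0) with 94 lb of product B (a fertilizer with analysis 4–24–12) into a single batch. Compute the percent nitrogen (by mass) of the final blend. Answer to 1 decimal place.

6.9% N

Total mass = 65.6 + 94 = 159.6 lb.
N mass = 11%×65.6 + 4%×94 = 10.976 lb.
% N = 10.976 / 159.6 = 6.87719%.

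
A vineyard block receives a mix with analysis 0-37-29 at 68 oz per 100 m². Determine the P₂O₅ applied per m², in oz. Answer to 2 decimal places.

0.25 oz P₂O₅ per sq m

P₂O₅ per 100 m² = 68 × 37% = 25.16 oz.
Convert to per m²: 25.16 × 0.01 = 0.2516 oz.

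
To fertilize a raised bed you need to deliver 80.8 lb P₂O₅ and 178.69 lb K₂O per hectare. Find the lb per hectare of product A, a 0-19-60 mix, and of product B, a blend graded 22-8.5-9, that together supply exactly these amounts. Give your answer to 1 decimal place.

233.5 lb product A, 428.6 lb product B

Let a = lb of product A, b = lb of product B (per hectare).
P₂O₅: 0.19·a + 0.085·b = 80.8
K₂O: 0.6·a + 0.09·b = 178.69
From row1: a = (80.8 − 0.085·b) / 0.19.
Into row2: 0.6·(80.8 − 0.085·b)/0.19 + 0.09·b = 178.69 → b = 428.581, a = 233.529.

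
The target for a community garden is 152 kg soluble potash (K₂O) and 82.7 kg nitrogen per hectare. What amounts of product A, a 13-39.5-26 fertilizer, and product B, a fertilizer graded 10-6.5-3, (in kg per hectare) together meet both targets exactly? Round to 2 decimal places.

575.52 kg product A, 78.82 kg product B

With a, b = kg per hectare of product A and product B:
K₂O: 0.26·a + 0.03·b = 152
N: 0.13·a + 0.1·b = 82.7
Solving simultaneously: a = 575.5204, b = 78.8235.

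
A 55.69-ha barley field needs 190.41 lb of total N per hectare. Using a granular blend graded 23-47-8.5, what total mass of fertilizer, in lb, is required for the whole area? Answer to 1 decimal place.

Product per hectare = 190.41 / 23% = 827.87 lb.
Total product = 827.87 × 55.69 = 46104.06 lb.

46104.1 lb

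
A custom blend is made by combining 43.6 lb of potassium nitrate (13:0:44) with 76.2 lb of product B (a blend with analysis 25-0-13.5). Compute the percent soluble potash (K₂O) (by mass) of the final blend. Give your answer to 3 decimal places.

24.600% K₂O

Total mass = 43.6 + 76.2 = 119.8 lb.
K₂O mass = 44%×43.6 + 13.5%×76.2 = 29.471 lb.
% K₂O = 29.471 / 119.8 = 24.6002%.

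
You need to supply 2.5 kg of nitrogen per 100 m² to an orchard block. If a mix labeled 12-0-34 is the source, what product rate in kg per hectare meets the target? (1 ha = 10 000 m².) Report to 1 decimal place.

Product per 100 m² = 2.5 / 12% = 20.8333 kg.
Convert to per hectare: 20.8333 × 100 = 2083.33 kg.

2083.3 kg of product per hectare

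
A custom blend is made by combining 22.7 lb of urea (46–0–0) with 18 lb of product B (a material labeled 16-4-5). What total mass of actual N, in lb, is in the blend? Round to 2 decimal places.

13.32 lb N

N mass = 46%×22.7 + 16%×18 = 13.322 lb.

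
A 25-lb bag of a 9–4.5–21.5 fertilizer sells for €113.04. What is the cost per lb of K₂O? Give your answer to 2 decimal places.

K₂O in bag = 25 × 21.5% = 5.375 lb.
Cost per lb K₂O = €113.04 / 5.375 = €21.0307.

€21.03 per lb K₂O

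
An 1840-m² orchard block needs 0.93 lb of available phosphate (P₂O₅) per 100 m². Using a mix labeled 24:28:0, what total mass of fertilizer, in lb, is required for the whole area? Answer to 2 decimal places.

Product per 100 m² = 0.93 / 28% = 3.32143 lb.
Total product = 3.32143 × 1840 / 100 = 61.1143 lb.

61.11 lb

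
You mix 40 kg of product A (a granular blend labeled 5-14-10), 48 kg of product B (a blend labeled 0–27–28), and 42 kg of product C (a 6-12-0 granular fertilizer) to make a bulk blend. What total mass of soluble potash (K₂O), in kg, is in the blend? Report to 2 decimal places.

17.44 kg K₂O

K₂O mass = 10%×40 + 28%×48 + 0%×42 = 17.44 kg.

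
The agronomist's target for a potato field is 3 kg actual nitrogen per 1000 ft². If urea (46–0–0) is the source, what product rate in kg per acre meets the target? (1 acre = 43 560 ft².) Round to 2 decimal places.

284.09 kg of product per acre

Product per 1000 ft² = 3 / 46% = 6.52174 kg.
Convert to per acre: 6.52174 × 43.56 = 284.087 kg.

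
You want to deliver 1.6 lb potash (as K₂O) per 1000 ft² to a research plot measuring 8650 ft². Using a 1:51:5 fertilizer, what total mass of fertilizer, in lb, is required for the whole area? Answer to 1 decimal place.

Product per 1000 ft² = 1.6 / 5% = 32 lb.
Total product = 32 × 8650 / 1000 = 276.8 lb.

276.8 lb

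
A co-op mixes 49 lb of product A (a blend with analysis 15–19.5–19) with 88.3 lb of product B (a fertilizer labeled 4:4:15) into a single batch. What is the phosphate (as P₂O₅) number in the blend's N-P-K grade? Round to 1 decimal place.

9.5% P₂O₅

Total mass = 49 + 88.3 = 137.3 lb.
P₂O₅ mass = 19.5%×49 + 4%×88.3 = 13.087 lb.
% P₂O₅ = 13.087 / 137.3 = 9.53168%.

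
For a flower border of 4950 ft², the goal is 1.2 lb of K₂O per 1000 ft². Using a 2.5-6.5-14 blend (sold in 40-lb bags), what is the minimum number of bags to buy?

Product per 1000 ft² = 1.2 / 14% = 8.57143 lb.
Total product = 8.57143 × 4950 / 1000 = 42.4286 lb.
Bags = ⌈42.4286 / 40⌉ = 2.

2 bags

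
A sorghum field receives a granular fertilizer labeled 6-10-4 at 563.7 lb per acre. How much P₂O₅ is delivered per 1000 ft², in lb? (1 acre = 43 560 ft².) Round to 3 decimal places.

P₂O₅ per acre = 563.7 × 10% = 56.37 lb.
Convert to per 1000 ft²: 56.37 × 0.0229568 = 1.29408 lb.

1.294 lb P₂O₅ per thousand sq ft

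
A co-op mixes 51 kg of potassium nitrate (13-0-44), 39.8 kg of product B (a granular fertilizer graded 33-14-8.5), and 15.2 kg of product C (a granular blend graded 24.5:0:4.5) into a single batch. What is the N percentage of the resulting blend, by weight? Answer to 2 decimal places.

22.16% N

Total mass = 51 + 39.8 + 15.2 = 106 kg.
N mass = 13%×51 + 33%×39.8 + 24.5%×15.2 = 23.488 kg.
% N = 23.488 / 106 = 22.1585%.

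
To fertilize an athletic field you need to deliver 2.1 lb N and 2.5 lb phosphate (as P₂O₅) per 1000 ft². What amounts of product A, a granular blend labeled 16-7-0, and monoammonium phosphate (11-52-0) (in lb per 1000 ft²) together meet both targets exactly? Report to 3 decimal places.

10.821 lb product A, 3.351 lb monoammonium phosphate

Per-1000 ft² balance (a = product A, b = monoammonium phosphate):
N: 0.16·a + 0.11·b = 2.1
P₂O₅: 0.07·a + 0.52·b = 2.5
Eliminate a: (row1) − 0.16/0.07·(row2) → -1.07857·b = -3.61429, so b = 3.35099.
Back-substitute: a = (2.1 − 0.11·3.35099) / 0.16 = 10.8212.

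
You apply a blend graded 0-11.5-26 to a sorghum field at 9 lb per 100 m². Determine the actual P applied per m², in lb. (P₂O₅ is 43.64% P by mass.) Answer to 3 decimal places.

P₂O₅ per 100 m² = 9 × 11.5% = 1.035 lb.
Elemental P = 1.035 × 0.4364 = 0.451674 lb per 100 m².
Convert to per m²: 0.451674 × 0.01 = 0.00451674 lb.

0.005 lb P per sq m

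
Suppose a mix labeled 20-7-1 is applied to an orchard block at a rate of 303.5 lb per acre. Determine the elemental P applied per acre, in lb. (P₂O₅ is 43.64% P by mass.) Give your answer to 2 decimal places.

9.27 lb P per acre

P₂O₅ per acre = 303.5 × 7% = 21.245 lb.
Elemental P = 21.245 × 0.4364 = 9.27132 lb per acre.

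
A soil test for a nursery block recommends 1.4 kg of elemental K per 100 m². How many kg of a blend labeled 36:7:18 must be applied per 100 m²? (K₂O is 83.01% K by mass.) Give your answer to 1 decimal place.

9.4 kg of product per hundred sq m

As K₂O: 1.4 / 0.8301 = 1.68654 kg per 100 m².
Product per 100 m² = 1.68654 / 18% = 9.36969 kg.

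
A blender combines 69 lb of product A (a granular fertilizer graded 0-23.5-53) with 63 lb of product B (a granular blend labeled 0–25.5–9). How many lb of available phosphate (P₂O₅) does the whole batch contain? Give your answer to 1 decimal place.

32.3 lb P₂O₅

P₂O₅ mass = 23.5%×69 + 25.5%×63 = 32.28 lb.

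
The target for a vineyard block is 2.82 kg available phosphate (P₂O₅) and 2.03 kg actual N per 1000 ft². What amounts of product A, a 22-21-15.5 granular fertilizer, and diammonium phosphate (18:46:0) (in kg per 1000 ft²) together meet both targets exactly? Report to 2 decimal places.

Let a = kg of product A, b = kg of diammonium phosphate (per 1000 ft²).
P₂O₅: 0.21·a + 0.46·b = 2.82
N: 0.22·a + 0.18·b = 2.03
Eliminate b: (row1) − 0.46/0.18·(row2) → -0.352222·a = -2.36778, so a = 6.7224.
Then b = (2.03 − 0.22·6.7224) / 0.18 = 3.06151.

6.72 kg product A, 3.06 kg diammonium phosphate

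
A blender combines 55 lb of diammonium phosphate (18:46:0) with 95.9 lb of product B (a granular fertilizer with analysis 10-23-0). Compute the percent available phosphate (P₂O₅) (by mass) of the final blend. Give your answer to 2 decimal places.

31.38% P₂O₅

Total mass = 55 + 95.9 = 150.9 lb.
P₂O₅ mass = 46%×55 + 23%×95.9 = 47.357 lb.
% P₂O₅ = 47.357 / 150.9 = 31.383%.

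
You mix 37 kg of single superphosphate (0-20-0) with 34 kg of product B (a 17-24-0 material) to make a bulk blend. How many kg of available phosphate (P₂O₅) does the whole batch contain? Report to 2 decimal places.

P₂O₅ mass = 20%×37 + 24%×34 = 15.56 kg.

15.56 kg P₂O₅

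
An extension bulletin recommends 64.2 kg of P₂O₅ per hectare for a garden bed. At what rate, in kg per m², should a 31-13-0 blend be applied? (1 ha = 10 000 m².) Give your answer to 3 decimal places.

0.049 kg of product per sq m

Product per hectare = 64.2 / 13% = 493.846 kg.
Convert to per m²: 493.846 × 0.0001 = 0.0493846 kg.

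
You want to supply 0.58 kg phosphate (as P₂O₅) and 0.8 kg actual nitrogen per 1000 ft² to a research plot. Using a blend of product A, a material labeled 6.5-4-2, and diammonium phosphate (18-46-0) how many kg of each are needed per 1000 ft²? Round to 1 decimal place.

11.6 kg product A, 0.3 kg diammonium phosphate

With a, b = kg per 1000 ft² of product A and diammonium phosphate:
P₂O₅: 0.04·a + 0.46·b = 0.58
N: 0.065·a + 0.18·b = 0.8
From row1: a = (0.58 − 0.46·b) / 0.04.
Into row2: 0.065·(0.58 − 0.46·b)/0.04 + 0.18·b = 0.8 → b = 0.251101, a = 11.6123.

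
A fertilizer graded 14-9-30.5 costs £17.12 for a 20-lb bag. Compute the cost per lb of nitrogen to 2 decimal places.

N in bag = 20 × 14% = 2.8 lb.
Cost per lb N = £17.12 / 2.8 = £6.1143.

£6.11 per lb N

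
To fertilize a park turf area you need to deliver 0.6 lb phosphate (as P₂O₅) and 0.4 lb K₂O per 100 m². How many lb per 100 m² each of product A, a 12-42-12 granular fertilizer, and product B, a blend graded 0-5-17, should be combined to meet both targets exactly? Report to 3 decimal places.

1.254 lb product A, 1.468 lb product B

With a, b = lb per 100 m² of product A and product B:
P₂O₅: 0.42·a + 0.05·b = 0.6
K₂O: 0.12·a + 0.17·b = 0.4
Solving simultaneously: a = 1.25382, b = 1.46789.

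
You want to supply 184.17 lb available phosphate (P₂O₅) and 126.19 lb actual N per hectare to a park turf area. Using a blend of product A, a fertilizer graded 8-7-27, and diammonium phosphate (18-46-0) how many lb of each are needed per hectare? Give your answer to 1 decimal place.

With a, b = lb per hectare of product A and diammonium phosphate:
P₂O₅: 0.07·a + 0.46·b = 184.17
N: 0.08·a + 0.18·b = 126.19
Eliminate b: (row1) − 0.46/0.18·(row2) → -0.134444·a = -138.316, so a = 1028.79.
Then b = (126.19 − 0.08·1028.79) / 0.18 = 243.814.

1028.8 lb product A, 243.8 lb diammonium phosphate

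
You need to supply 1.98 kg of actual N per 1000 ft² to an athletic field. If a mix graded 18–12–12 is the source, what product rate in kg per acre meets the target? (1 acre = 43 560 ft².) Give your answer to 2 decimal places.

479.16 kg of product per acre

Product per 1000 ft² = 1.98 / 18% = 11 kg.
Convert to per acre: 11 × 43.56 = 479.16 kg.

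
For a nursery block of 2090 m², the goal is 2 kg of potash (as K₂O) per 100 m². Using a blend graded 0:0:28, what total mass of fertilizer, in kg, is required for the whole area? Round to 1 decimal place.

Product per 100 m² = 2 / 28% = 7.14286 kg.
Total product = 7.14286 × 2090 / 100 = 149.286 kg.

149.3 kg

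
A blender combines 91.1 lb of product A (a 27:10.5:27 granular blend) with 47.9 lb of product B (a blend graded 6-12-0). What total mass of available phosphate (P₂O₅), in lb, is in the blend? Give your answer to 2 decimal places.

P₂O₅ mass = 10.5%×91.1 + 12%×47.9 = 15.3135 lb.

15.31 lb P₂O₅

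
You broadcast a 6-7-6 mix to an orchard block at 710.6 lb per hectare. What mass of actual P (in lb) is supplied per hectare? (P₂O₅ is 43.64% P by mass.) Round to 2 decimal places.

21.71 lb P per hectare

P₂O₅ per hectare = 710.6 × 7% = 49.742 lb.
Elemental P = 49.742 × 0.4364 = 21.7074 lb per hectare.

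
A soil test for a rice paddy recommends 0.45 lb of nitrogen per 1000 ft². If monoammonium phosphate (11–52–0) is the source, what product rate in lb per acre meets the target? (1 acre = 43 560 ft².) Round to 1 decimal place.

178.2 lb of product per acre

Product per 1000 ft² = 0.45 / 11% = 4.09091 lb.
Convert to per acre: 4.09091 × 43.56 = 178.2 lb.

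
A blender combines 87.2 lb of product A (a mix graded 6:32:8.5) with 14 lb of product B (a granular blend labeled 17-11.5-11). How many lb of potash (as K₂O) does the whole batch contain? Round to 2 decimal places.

K₂O mass = 8.5%×87.2 + 11%×14 = 8.952 lb.

8.95 lb K₂O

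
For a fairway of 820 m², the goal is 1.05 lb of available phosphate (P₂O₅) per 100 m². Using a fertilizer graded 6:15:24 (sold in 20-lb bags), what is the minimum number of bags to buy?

3 bags

Product per 100 m² = 1.05 / 15% = 7 lb.
Total product = 7 × 820 / 100 = 57.4 lb.
Bags = ⌈57.4 / 20⌉ = 3.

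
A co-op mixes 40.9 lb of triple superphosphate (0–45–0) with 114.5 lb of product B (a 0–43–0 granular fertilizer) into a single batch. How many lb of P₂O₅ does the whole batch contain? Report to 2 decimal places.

67.64 lb P₂O₅

P₂O₅ mass = 45%×40.9 + 43%×114.5 = 67.64 lb.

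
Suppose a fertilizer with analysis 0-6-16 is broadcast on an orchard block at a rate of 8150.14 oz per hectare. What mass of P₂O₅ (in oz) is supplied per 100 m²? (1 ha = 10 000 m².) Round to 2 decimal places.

P₂O₅ per hectare = 8150.14 × 6% = 489.008 oz.
Convert to per 100 m²: 489.008 × 0.01 = 4.89008 oz.

4.89 oz P₂O₅ per hundred sq m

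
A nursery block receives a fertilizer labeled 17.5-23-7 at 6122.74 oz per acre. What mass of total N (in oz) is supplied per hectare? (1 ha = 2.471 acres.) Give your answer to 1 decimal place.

nitrogen per acre = 6122.74 × 17.5% = 1071.48 oz.
Convert to per hectare: 1071.48 × 2.471 = 2647.63 oz.

2647.6 oz N per hectare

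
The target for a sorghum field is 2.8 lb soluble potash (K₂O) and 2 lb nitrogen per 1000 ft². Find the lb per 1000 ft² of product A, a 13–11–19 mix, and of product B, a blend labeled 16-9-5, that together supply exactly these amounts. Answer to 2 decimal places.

Let a = lb of product A, b = lb of product B (per 1000 ft²).
K₂O: 0.19·a + 0.05·b = 2.8
N: 0.13·a + 0.16·b = 2
From row1: a = (2.8 − 0.05·b) / 0.19.
Into row2: 0.13·(2.8 − 0.05·b)/0.19 + 0.16·b = 2 → b = 0.669456, a = 14.5607.

14.56 lb product A, 0.67 lb product B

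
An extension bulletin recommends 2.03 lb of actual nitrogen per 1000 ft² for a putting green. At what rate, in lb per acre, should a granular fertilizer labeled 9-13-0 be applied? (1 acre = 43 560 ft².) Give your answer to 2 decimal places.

Product per 1000 ft² = 2.03 / 9% = 22.5556 lb.
Convert to per acre: 22.5556 × 43.56 = 982.52 lb.

982.52 lb of product per acre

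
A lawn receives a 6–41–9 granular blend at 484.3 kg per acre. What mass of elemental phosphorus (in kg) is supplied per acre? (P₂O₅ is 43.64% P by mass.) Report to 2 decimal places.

P₂O₅ per acre = 484.3 × 41% = 198.563 kg.
Elemental P = 198.563 × 0.4364 = 86.6529 kg per acre.

86.65 kg P per acre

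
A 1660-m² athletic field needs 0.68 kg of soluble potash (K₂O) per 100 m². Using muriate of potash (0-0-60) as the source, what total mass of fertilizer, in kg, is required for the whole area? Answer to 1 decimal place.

18.8 kg

Product per 100 m² = 0.68 / 60% = 1.13333 kg.
Total product = 1.13333 × 1660 / 100 = 18.8133 kg.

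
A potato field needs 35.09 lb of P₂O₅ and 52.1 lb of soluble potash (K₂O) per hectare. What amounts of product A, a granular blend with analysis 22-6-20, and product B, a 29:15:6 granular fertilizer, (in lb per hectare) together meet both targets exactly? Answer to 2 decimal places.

Per-hectare balance (a = product A, b = product B):
P₂O₅: 0.06·a + 0.15·b = 35.09
K₂O: 0.2·a + 0.06·b = 52.1
Eliminate a: (row1) − 0.06/0.2·(row2) → 0.132·b = 19.46, so b = 147.424.
Back-substitute: a = (35.09 − 0.15·147.424) / 0.06 = 216.273.

216.27 lb product A, 147.42 lb product B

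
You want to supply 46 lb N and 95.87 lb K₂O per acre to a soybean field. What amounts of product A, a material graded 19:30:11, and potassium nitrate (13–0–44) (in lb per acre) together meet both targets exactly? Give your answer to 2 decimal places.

112.22 lb product A, 189.83 lb potassium nitrate

With a, b = lb per acre of product A and potassium nitrate:
N: 0.19·a + 0.13·b = 46
K₂O: 0.11·a + 0.44·b = 95.87
Eliminate b: (row1) − 0.13/0.44·(row2) → 0.1575·a = 17.6748, so a = 112.221.
Then b = (95.87 − 0.11·112.221) / 0.44 = 189.831.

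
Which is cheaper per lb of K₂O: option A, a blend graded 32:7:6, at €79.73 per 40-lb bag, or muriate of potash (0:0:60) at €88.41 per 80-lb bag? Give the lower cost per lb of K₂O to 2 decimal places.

option A: K₂O per bag = 40 × 6% = 2.4 lb; cost = 79.73 / 2.4 = €33.2208/lb K₂O.
muriate of potash: K₂O per bag = 80 × 60% = 48 lb; cost = 88.41 / 48 = €1.8419/lb K₂O.
muriate of potash is cheaper.

€1.84 per lb K₂O (muriate of potash)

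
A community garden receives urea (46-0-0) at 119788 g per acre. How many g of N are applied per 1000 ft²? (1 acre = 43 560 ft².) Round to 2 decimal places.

nitrogen per acre = 119788 × 46% = 55102.5 g.
Convert to per 1000 ft²: 55102.5 × 0.0229568 = 1264.979 g.

1264.98 g N per thousand sq ft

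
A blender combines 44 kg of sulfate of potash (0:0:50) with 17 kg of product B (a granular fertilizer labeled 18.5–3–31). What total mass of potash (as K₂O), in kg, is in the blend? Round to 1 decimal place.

27.3 kg K₂O

K₂O mass = 50%×44 + 31%×17 = 27.27 kg.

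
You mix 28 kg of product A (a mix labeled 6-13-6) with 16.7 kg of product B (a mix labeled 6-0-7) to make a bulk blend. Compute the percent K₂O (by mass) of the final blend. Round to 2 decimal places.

6.37% K₂O

Total mass = 28 + 16.7 = 44.7 kg.
K₂O mass = 6%×28 + 7%×16.7 = 2.849 kg.
% K₂O = 2.849 / 44.7 = 6.3736%.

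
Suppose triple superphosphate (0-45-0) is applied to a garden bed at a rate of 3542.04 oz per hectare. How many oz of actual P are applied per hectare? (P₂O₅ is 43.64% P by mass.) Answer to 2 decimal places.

P₂O₅ per hectare = 3542.04 × 45% = 1593.92 oz.
Elemental P = 1593.92 × 0.4364 = 695.586 oz per hectare.

695.59 oz P per hectare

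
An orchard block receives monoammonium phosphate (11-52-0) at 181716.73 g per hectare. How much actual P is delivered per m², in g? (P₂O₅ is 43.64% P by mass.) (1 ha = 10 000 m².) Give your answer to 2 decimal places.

4.12 g P per sq m

P₂O₅ per hectare = 181716.73 × 52% = 94492.7 g.
Elemental P = 94492.7 × 0.4364 = 41236.6 g per hectare.
Convert to per m²: 41236.6 × 0.0001 = 4.12366 g.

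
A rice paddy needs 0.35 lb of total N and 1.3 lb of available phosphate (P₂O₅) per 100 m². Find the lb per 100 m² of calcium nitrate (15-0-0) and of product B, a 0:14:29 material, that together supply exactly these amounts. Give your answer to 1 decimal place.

2.3 lb calcium nitrate, 9.3 lb product B

Per-100 m² balance (a = calcium nitrate, b = product B):
N: 0.15·a + 0·b = 0.35
P₂O₅: 0·a + 0.14·b = 1.3
Solving simultaneously: a = 2.33333, b = 9.28571.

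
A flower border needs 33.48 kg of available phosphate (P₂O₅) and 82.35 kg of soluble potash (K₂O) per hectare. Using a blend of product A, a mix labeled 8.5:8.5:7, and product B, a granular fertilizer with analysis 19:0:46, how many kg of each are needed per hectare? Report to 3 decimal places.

Let a = kg of product A, b = kg of product B (per hectare).
P₂O₅: 0.085·a + 0·b = 33.48
K₂O: 0.07·a + 0.46·b = 82.35
Eliminate a: (row1) − 0.085/0.07·(row2) → -0.558571·b = -66.5164, so b = 119.0831.
Back-substitute: a = (33.48 − 0·119.0831) / 0.085 = 393.8824.

393.882 kg product A, 119.083 kg product B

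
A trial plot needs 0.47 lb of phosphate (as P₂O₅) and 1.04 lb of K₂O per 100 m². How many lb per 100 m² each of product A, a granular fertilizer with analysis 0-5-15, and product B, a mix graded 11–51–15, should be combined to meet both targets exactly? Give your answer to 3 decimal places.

With a, b = lb per 100 m² of product A and product B:
P₂O₅: 0.05·a + 0.51·b = 0.47
K₂O: 0.15·a + 0.15·b = 1.04
From row1: a = (0.47 − 0.51·b) / 0.05.
Into row2: 0.15·(0.47 − 0.51·b)/0.05 + 0.15·b = 1.04 → b = 0.268116, a = 6.66522.

6.665 lb product A, 0.268 lb product B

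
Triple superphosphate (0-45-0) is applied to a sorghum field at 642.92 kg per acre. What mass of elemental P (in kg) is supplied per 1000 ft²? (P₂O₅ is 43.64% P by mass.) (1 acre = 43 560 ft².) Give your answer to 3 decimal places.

2.898 kg P per thousand sq ft

P₂O₅ per acre = 642.92 × 45% = 289.314 kg.
Elemental P = 289.314 × 0.4364 = 126.257 kg per acre.
Convert to per 1000 ft²: 126.257 × 0.0229568 = 2.89845 kg.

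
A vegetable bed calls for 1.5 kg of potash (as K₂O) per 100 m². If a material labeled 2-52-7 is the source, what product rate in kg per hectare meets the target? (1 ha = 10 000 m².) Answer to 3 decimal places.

2142.857 kg of product per hectare

Product per 100 m² = 1.5 / 7% = 21.4286 kg.
Convert to per hectare: 21.4286 × 100 = 2142.8571 kg.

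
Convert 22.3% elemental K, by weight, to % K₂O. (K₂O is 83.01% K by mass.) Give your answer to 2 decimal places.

%K₂O = 22.3 / 0.8301 = 26.8642%.

26.86% K₂O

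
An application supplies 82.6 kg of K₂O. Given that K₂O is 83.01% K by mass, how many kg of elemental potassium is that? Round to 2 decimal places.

K = 82.6 × 0.8301 = 68.5663 kg.

68.57 kg K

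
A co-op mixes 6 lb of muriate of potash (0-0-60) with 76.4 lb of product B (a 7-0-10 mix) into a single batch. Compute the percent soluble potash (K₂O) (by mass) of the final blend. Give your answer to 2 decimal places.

Total mass = 6 + 76.4 = 82.4 lb.
K₂O mass = 60%×6 + 10%×76.4 = 11.24 lb.
% K₂O = 11.24 / 82.4 = 13.6408%.

13.64% K₂O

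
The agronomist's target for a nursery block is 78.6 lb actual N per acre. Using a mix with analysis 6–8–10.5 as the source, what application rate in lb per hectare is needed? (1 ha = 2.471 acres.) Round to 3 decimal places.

3237.010 lb of product per hectare

Product per acre = 78.6 / 6% = 1310 lb.
Convert to per hectare: 1310 × 2.471 = 3237.01 lb.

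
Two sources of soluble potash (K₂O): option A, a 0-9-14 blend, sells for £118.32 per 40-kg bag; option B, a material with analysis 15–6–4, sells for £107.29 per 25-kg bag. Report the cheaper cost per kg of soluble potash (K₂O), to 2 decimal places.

£21.13 per kg K₂O (option A)

option A: K₂O per bag = 40 × 14% = 5.6 kg; cost = 118.32 / 5.6 = £21.1286/kg K₂O.
option B: K₂O per bag = 25 × 4% = 1 kg; cost = 107.29 / 1 = £107.2900/kg K₂O.
option A is cheaper.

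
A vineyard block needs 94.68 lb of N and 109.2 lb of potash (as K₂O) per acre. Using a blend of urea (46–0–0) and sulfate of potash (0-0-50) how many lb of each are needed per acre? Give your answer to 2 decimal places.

205.83 lb urea, 218.40 lb sulfate of potash

Per-acre balance (a = urea, b = sulfate of potash):
N: 0.46·a + 0·b = 94.68
K₂O: 0·a + 0.5·b = 109.2
Solving simultaneously: a = 205.826, b = 218.4.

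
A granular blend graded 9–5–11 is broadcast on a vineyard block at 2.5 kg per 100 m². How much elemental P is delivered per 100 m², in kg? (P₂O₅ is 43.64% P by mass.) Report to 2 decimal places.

P₂O₅ per 100 m² = 2.5 × 5% = 0.125 kg.
Elemental P = 0.125 × 0.4364 = 0.05455 kg per 100 m².

0.05 kg P per hundred sq m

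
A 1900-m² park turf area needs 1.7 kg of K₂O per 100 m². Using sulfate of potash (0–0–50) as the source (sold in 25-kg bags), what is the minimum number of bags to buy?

Product per 100 m² = 1.7 / 50% = 3.4 kg.
Total product = 3.4 × 1900 / 100 = 64.6 kg.
Bags = ⌈64.6 / 25⌉ = 3.

3 bags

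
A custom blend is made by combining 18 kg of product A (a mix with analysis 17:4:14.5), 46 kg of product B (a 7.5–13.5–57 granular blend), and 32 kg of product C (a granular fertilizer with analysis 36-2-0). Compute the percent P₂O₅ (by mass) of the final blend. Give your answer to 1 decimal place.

7.9% P₂O₅

Total mass = 18 + 46 + 32 = 96 kg.
P₂O₅ mass = 4%×18 + 13.5%×46 + 2%×32 = 7.57 kg.
% P₂O₅ = 7.57 / 96 = 7.88542%.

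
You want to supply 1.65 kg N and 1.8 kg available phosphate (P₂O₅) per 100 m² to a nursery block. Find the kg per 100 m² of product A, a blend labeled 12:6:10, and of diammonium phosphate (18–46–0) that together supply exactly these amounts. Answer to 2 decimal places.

9.80 kg product A, 2.64 kg diammonium phosphate

Per-100 m² balance (a = product A, b = diammonium phosphate):
N: 0.12·a + 0.18·b = 1.65
P₂O₅: 0.06·a + 0.46·b = 1.8
Solving simultaneously: a = 9.7973, b = 2.63514.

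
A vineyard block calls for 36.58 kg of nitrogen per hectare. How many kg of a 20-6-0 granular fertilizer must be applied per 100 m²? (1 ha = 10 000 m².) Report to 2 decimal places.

1.83 kg of product per hundred sq m

Product per hectare = 36.58 / 20% = 182.9 kg.
Convert to per 100 m²: 182.9 × 0.01 = 1.829 kg.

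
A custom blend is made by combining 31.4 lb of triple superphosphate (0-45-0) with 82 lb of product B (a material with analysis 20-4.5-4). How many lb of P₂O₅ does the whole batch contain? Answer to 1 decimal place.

P₂O₅ mass = 45%×31.4 + 4.5%×82 = 17.82 lb.

17.8 lb P₂O₅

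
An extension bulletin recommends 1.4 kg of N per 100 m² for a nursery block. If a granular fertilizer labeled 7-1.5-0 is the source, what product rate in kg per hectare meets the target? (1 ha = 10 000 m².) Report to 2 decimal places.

2000.00 kg of product per hectare

Product per 100 m² = 1.4 / 7% = 20 kg.
Convert to per hectare: 20 × 100 = 2000 kg.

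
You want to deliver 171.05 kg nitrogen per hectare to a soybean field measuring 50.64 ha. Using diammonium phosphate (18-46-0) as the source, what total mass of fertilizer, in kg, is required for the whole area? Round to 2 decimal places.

Product per hectare = 171.05 / 18% = 950.278 kg.
Total product = 950.278 × 50.64 = 48122.067 kg.

48122.07 kg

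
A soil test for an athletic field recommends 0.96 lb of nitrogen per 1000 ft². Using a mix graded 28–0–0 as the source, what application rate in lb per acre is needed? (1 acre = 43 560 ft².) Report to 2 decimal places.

149.35 lb of product per acre

Product per 1000 ft² = 0.96 / 28% = 3.42857 lb.
Convert to per acre: 3.42857 × 43.56 = 149.349 lb.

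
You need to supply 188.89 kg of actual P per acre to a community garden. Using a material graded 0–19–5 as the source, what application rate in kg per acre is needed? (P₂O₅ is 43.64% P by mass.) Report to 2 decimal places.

2278.09 kg of product per acre

As P₂O₅: 188.89 / 0.4364 = 432.837 kg per acre.
Product per acre = 432.837 / 19% = 2278.089 kg.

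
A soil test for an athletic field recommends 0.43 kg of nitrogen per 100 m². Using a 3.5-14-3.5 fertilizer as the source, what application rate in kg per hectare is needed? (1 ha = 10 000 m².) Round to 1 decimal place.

1228.6 kg of product per hectare

Product per 100 m² = 0.43 / 3.5% = 12.2857 kg.
Convert to per hectare: 12.2857 × 100 = 1228.57 kg.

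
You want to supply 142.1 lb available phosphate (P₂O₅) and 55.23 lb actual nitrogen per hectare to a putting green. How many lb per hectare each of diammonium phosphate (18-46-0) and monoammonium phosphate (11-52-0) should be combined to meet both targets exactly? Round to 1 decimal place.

With a, b = lb per hectare of diammonium phosphate and monoammonium phosphate:
P₂O₅: 0.46·a + 0.52·b = 142.1
N: 0.18·a + 0.11·b = 55.23
Eliminate b: (row1) − 0.52/0.11·(row2) → -0.390909·a = -118.987, so a = 304.386.
Then b = (55.23 − 0.18·304.386) / 0.11 = 4.00465.

304.4 lb diammonium phosphate, 4.0 lb monoammonium phosphate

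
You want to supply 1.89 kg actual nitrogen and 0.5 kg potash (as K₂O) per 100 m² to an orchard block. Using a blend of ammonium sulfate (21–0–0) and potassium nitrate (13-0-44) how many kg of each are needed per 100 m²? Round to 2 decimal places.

8.30 kg ammonium sulfate, 1.14 kg potassium nitrate

Per-100 m² balance (a = ammonium sulfate, b = potassium nitrate):
N: 0.21·a + 0.13·b = 1.89
K₂O: 0·a + 0.44·b = 0.5
Solving simultaneously: a = 8.29654, b = 1.13636.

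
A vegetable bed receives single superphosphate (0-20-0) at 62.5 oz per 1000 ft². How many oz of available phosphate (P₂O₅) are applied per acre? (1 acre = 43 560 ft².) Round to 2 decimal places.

P₂O₅ per 1000 ft² = 62.5 × 20% = 12.5 oz.
Convert to per acre: 12.5 × 43.56 = 544.5 oz.

544.50 oz P₂O₅ per acre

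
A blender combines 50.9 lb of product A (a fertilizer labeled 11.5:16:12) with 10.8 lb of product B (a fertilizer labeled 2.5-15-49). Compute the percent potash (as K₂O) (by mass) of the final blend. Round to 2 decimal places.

18.48% K₂O

Total mass = 50.9 + 10.8 = 61.7 lb.
K₂O mass = 12%×50.9 + 49%×10.8 = 11.4 lb.
% K₂O = 11.4 / 61.7 = 18.4765%.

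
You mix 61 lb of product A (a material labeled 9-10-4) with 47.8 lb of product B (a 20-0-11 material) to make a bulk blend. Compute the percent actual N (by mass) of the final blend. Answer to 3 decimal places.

13.833% N

Total mass = 61 + 47.8 = 108.8 lb.
N mass = 9%×61 + 20%×47.8 = 15.05 lb.
% N = 15.05 / 108.8 = 13.8327%.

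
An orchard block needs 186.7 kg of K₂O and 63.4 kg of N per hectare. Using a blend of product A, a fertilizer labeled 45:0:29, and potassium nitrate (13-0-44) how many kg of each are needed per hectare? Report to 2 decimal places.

22.61 kg product A, 409.41 kg potassium nitrate

Let a = kg of product A, b = kg of potassium nitrate (per hectare).
K₂O: 0.29·a + 0.44·b = 186.7
N: 0.45·a + 0.13·b = 63.4
Solving simultaneously: a = 22.6138, b = 409.414.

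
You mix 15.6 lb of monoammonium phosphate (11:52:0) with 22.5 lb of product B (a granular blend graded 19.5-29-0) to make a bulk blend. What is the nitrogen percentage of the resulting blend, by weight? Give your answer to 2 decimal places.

16.02% N

Total mass = 15.6 + 22.5 = 38.1 lb.
N mass = 11%×15.6 + 19.5%×22.5 = 6.1035 lb.
% N = 6.1035 / 38.1 = 16.0197%.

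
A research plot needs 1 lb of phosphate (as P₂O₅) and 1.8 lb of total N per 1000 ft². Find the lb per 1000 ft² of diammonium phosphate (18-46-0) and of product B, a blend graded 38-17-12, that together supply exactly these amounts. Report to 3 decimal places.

0.513 lb diammonium phosphate, 4.494 lb product B

Per-1000 ft² balance (a = diammonium phosphate, b = product B):
P₂O₅: 0.46·a + 0.17·b = 1
N: 0.18·a + 0.38·b = 1.8
From row1: a = (1 − 0.17·b) / 0.46.
Into row2: 0.18·(1 − 0.17·b)/0.46 + 0.38·b = 1.8 → b = 4.49376, a = 0.513176.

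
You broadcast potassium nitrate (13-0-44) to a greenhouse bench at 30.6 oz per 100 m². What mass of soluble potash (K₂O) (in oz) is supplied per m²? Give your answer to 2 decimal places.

K₂O per 100 m² = 30.6 × 44% = 13.464 oz.
Convert to per m²: 13.464 × 0.01 = 0.13464 oz.

0.13 oz K₂O per sq m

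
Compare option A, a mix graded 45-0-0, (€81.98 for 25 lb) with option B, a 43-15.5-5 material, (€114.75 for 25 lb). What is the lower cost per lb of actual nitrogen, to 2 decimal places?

€7.29 per lb N (option A)

option A: N per bag = 25 × 45% = 11.25 lb; cost = 81.98 / 11.25 = €7.2871/lb N.
option B: N per bag = 25 × 43% = 10.75 lb; cost = 114.75 / 10.75 = €10.6744/lb N.
option A is cheaper.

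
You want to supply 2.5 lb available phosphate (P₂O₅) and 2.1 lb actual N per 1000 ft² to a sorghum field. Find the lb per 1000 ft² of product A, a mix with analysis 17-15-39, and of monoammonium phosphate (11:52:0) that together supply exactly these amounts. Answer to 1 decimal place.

11.4 lb product A, 1.5 lb monoammonium phosphate

Per-1000 ft² balance (a = product A, b = monoammonium phosphate):
P₂O₅: 0.15·a + 0.52·b = 2.5
N: 0.17·a + 0.11·b = 2.1
Eliminate b: (row1) − 0.52/0.11·(row2) → -0.653636·a = -7.42727, so a = 11.363.
Then b = (2.1 − 0.17·11.363) / 0.11 = 1.5299.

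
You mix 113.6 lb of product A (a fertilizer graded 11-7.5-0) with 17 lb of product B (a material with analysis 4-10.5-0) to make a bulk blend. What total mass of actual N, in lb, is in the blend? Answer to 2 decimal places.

N mass = 11%×113.6 + 4%×17 = 13.176 lb.

13.18 lb N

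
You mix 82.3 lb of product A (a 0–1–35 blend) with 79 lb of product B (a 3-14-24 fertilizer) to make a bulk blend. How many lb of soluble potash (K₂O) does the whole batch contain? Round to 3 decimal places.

47.765 lb K₂O

K₂O mass = 35%×82.3 + 24%×79 = 47.765 lb.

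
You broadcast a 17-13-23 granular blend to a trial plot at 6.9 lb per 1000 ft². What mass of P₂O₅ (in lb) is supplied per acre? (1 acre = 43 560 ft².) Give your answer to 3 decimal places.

39.073 lb P₂O₅ per acre

P₂O₅ per 1000 ft² = 6.9 × 13% = 0.897 lb.
Convert to per acre: 0.897 × 43.56 = 39.0733 lb.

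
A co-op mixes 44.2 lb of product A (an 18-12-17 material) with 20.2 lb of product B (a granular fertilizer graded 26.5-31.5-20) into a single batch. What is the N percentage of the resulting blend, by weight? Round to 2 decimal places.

20.67% N

Total mass = 44.2 + 20.2 = 64.4 lb.
N mass = 18%×44.2 + 26.5%×20.2 = 13.309 lb.
% N = 13.309 / 64.4 = 20.6661%.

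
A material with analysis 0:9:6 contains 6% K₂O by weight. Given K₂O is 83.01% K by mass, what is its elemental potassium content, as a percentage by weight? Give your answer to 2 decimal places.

4.98% K

%K = 6 × 0.8301 = 4.9806%.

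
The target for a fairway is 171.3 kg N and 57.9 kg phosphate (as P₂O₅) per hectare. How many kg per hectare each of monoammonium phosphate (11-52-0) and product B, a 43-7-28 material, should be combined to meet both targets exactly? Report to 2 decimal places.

Per-hectare balance (a = monoammonium phosphate, b = product B):
N: 0.11·a + 0.43·b = 171.3
P₂O₅: 0.52·a + 0.07·b = 57.9
Eliminate a: (row1) − 0.11/0.52·(row2) → 0.415192·b = 159.052, so b = 383.0801.
Back-substitute: a = (171.3 − 0.43·383.0801) / 0.11 = 59.7777.

59.78 kg monoammonium phosphate, 383.08 kg product B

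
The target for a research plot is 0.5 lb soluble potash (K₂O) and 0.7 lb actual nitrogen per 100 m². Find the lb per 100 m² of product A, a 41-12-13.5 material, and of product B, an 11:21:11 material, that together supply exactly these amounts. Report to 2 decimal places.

Per-100 m² balance (a = product A, b = product B):
K₂O: 0.135·a + 0.11·b = 0.5
N: 0.41·a + 0.11·b = 0.7
Eliminate a: (row1) − 0.135/0.41·(row2) → 0.0737805·b = 0.269512, so b = 3.65289.
Back-substitute: a = (0.5 − 0.11·3.65289) / 0.135 = 0.727273.

0.73 lb product A, 3.65 lb product B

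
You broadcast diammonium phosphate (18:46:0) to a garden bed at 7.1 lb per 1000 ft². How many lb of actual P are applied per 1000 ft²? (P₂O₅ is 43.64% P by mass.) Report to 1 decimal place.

P₂O₅ per 1000 ft² = 7.1 × 46% = 3.266 lb.
Elemental P = 3.266 × 0.4364 = 1.42528 lb per 1000 ft².

1.4 lb P per thousand sq ft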